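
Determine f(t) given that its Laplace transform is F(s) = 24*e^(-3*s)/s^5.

f(t) = Heaviside(t - 3)*((t - 3)^4)

The factor e^(-3s) signals a time shift by c = 3 (second shifting theorem).
L{t^4} = 4!/s^5 = 24/s^5, so L^-1{24/s^5} = t^4.
Hence the inverse is u(t - 3) times that function evaluated at t - 3.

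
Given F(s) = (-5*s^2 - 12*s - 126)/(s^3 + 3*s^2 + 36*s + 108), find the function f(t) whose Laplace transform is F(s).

Factor the denominator: s^3 + 3*s^2 + 36*s + 108 = (s + 3)*(s^2 + 36).
Partial fraction decomposition gives [-3/(s + 3)] + [-2*s/(s^2 + 36)] + [-6/(s^2 + 36)].
Invert each term: -3/(s + 3) ↔ -3e^(-3t); -2·s/(s^2 + 36) ↔ -2cos(6t); -1·6/(s^2 + 36) ↔ -sin(6t).

f(t) = -sin(6*t) - 2*cos(6*t) - 3*exp(-3*t)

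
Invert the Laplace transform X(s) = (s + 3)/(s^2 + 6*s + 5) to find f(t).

f(t) = exp(-3*t)*cosh(2*t)

Rewrite the denominator: s^2 + 6*s + 5 = (s + 3)^2 - 4.
The form in (s + 3) signals a first-shifting-theorem factor e^(-3t).
Since L{cosh(2t)} = s/(s^2 - 4), the inverse is e^(-3*t)*cosh(2*t).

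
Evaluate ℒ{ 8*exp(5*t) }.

L{8} = 8/s.
By the first shifting theorem, multiplying by e^(5t) replaces s with s - 5.

8/(s - 5)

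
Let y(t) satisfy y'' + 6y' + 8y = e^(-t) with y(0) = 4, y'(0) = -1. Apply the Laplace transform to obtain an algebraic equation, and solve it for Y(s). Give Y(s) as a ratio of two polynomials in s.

Apply the Laplace transform to the equation.
Using L{y''} = s^2 Y - s·y(0) - y'(0) and L{y'} = sY - y(0), with y(0) = 4, y'(0) = -1, the left side becomes (s^2 + 6*s + 8)Y - (4*s + 23).
The right side is L{e^(-t)} = 1/(s + 1).
So (s^2 + 6*s + 8)Y = 1/(s + 1) + (4*s + 23).
Solve for Y(s) and write it as one ratio of polynomials.

Y(s) = (4*s^2 + 27*s + 24)/(s^3 + 7*s^2 + 14*s + 8)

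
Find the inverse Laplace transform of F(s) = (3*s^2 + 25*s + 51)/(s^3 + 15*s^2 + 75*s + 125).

t^2*exp(-5*t)/2 - 5*t*exp(-5*t) + 3*exp(-5*t)

Factor the denominator: s^3 + 15*s^2 + 75*s + 125 = (s + 5)^3.
Partial fraction decomposition gives [3/(s + 5)] + [-5/(s + 5)^2] + [(s + 5)^(-3)].
Invert each term: 3/(s + 5) ↔ 3e^(-5t); -5/(s + 5)^2 ↔ -5t·e^(-5t); 1/(s + 5)^3 ↔ (1/2)t^2·e^(-5t).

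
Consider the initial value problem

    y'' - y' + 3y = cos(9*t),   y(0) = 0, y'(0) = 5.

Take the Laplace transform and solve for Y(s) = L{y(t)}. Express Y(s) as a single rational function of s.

Transform both sides with L{·}.
With L{y''} = s^2 Y - s·y(0) - y'(0) and L{y'} = sY - y(0), with y(0) = 0, y'(0) = 5: the LHS transforms to (s^2 - s + 3)Y - (5).
The right side is L{cos(9*t)} = s/(s^2 + 81).
So (s^2 - s + 3)Y = s/(s^2 + 81) + (5).
Divide through and combine into a single rational function.

Y(s) = (5*s^2 + s + 405)/(s^4 - s^3 + 84*s^2 - 81*s + 243)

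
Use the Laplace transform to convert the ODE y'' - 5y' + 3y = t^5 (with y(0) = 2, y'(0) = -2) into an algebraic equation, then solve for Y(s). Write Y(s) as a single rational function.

Y(s) = (2*s^7 - 12*s^6 + 120)/(s^8 - 5*s^7 + 3*s^6)

Take the Laplace transform of both sides.
The derivative rules (L{y''} = s^2 Y - s·y(0) - y'(0) and L{y'} = sY - y(0), with y(0) = 2, y'(0) = -2) turn the left side into (s^2 - 5*s + 3)Y - (2*s - 12).
The right side is L{t^5} = 120/s^6.
So (s^2 - 5*s + 3)Y = 120/s^6 + (2*s - 12).
Divide through and combine into a single rational function.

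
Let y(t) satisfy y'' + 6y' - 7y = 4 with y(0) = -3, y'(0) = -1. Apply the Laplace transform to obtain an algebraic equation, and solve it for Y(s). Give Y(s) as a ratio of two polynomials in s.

Apply the Laplace transform to the equation.
The derivative rules (L{y''} = s^2 Y - s·y(0) - y'(0) and L{y'} = sY - y(0), with y(0) = -3, y'(0) = -1) turn the left side into (s^2 + 6*s - 7)Y - (-3*s - 19).
The right side is L{4} = 4/s.
So (s^2 + 6*s - 7)Y = 4/s + (-3*s - 19).
Divide through and combine into a single rational function.

Y(s) = (-3*s^2 - 19*s + 4)/(s^3 + 6*s^2 - 7*s)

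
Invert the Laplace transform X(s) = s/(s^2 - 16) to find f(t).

Since L{cosh(4t)} = s/(s^2 - 16), the inverse is cosh(4*t).

f(t) = cosh(4*t)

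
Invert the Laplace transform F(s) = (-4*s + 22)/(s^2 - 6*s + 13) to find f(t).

f(t) = 5*exp(3*t)*sin(2*t) - 4*exp(3*t)*cos(2*t)

Complete the square in the denominator: s^2 - 6*s + 13 = (s - 3)^2 + 2^2.
Split the numerator to match: -4*s + 22 = -4·(s - 3) + 5·2.
Invert each term: -4·(s - 3)/((s - 3)^2 + 4) ↔ -4e^(3t)cos(2t); 5·2/((s - 3)^2 + 4) ↔ 5e^(3t)sin(2t).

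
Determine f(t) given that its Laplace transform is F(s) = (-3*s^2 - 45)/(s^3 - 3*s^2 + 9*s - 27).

Factor the denominator: s^3 - 3*s^2 + 9*s - 27 = (s - 3)*(s^2 + 9).
Partial fraction decomposition gives [-4/(s - 3)] + [s/(s^2 + 9)] + [3/(s^2 + 9)].
Invert each term: -4/(s - 3) ↔ -4e^(3t); 1·s/(s^2 + 9) ↔ cos(3t); 1·3/(s^2 + 9) ↔ sin(3t).

f(t) = -4*exp(3*t) + sin(3*t) + cos(3*t)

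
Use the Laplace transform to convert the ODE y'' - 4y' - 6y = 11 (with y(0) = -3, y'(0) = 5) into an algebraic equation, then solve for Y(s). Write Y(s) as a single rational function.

Laplace-transform each side.
Using L{y''} = s^2 Y - s·y(0) - y'(0) and L{y'} = sY - y(0), with y(0) = -3, y'(0) = 5, the left side becomes (s^2 - 4*s - 6)Y - (-3*s + 17).
The right side is L{11} = 11/s.
So (s^2 - 4*s - 6)Y = 11/s + (-3*s + 17).
Solve for Y(s) and write it as one ratio of polynomials.

Y(s) = (-3*s^2 + 17*s + 11)/(s^3 - 4*s^2 - 6*s)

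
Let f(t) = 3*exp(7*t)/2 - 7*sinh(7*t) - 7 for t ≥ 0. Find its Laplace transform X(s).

The transform is linear, so treat each term independently.
L{-7} = -7/s; (-7)·[L{sinh(7t)} = 7/(s^2 - 49)]; (3/2)·[L{e^(7t)} = 1/(s - 7)].

X(s) = -49/(s^2 - 49) + 3/(2*(s - 7)) - 7/s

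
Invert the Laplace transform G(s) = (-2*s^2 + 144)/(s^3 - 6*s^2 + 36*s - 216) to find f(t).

f(t) = exp(6*t) - 3*sin(6*t) - 3*cos(6*t)

Factor the denominator: s^3 - 6*s^2 + 36*s - 216 = (s - 6)*(s^2 + 36).
Partial fraction decomposition gives [1/(s - 6)] + [-3*s/(s^2 + 36)] + [-18/(s^2 + 36)].
Invert each term: 1/(s - 6) ↔ e^(6t); -3·s/(s^2 + 36) ↔ -3cos(6t); -3·6/(s^2 + 36) ↔ -3sin(6t).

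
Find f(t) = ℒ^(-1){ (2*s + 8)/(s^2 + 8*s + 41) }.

Rewrite the denominator: s^2 + 8*s + 41 = (s + 4)^2 + 25.
The form in (s + 4) signals a first-shifting-theorem factor e^(-4t).
Since L{cos(5t)} = s/(s^2 + 25), the inverse is e^(-4*t)*cos(5*t), scaled by 2.

f(t) = 2*exp(-4*t)*cos(5*t)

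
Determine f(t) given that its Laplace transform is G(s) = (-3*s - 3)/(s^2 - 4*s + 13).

f(t) = -3*exp(2*t)*sin(3*t) - 3*exp(2*t)*cos(3*t)

Complete the square in the denominator: s^2 - 4*s + 13 = (s - 2)^2 + 3^2.
Split the numerator to match: -3*s - 3 = -3·(s - 2) - 3·3.
Invert each term: -3·(s - 2)/((s - 2)^2 + 9) ↔ -3e^(2t)cos(3t); -3·3/((s - 2)^2 + 9) ↔ -3e^(2t)sin(3t).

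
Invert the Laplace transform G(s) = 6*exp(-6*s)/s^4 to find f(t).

f(t) = Heaviside(t - 6)*((t - 6)^3)

The factor e^(-6s) signals a time shift by c = 6 (second shifting theorem).
L{t^3} = 3!/s^4 = 6/s^4, so L^-1{6/s^4} = t^3.
Hence the inverse is u(t - 6) times that function evaluated at t - 6.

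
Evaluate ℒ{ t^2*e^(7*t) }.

2/(s - 7)^3

L{e^(7t)} = 1/(s - 7).
Then apply L{t^2·g(t)} = (-1)^2 d^2/ds^2[G(s)] with G(s) = 1/(s - 7):
differentiating 2 times and applying the sign gives 2/(s - 7)^3.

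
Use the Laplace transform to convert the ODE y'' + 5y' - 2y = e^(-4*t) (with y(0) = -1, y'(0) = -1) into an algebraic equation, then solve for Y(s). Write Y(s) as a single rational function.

Y(s) = (-s^2 - 10*s - 23)/(s^3 + 9*s^2 + 18*s - 8)

Apply the Laplace transform to the equation.
With L{y''} = s^2 Y - s·y(0) - y'(0) and L{y'} = sY - y(0), with y(0) = -1, y'(0) = -1: the LHS transforms to (s^2 + 5*s - 2)Y - (-s - 6).
The right side is L{e^(-4*t)} = 1/(s + 4).
So (s^2 + 5*s - 2)Y = 1/(s + 4) + (-s - 6).
Divide through and combine into a single rational function.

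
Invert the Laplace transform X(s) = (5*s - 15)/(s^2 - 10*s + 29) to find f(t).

Complete the square in the denominator: s^2 - 10*s + 29 = (s - 5)^2 + 2^2.
Split the numerator to match: 5*s - 15 = 5·(s - 5) + 5·2.
Invert each term: 5·(s - 5)/((s - 5)^2 + 4) ↔ 5e^(5t)cos(2t); 5·2/((s - 5)^2 + 4) ↔ 5e^(5t)sin(2t).

f(t) = 5*exp(5*t)*sin(2*t) + 5*exp(5*t)*cos(2*t)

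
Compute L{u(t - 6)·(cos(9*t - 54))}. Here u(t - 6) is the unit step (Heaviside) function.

By the second shifting theorem, L{u(t - c)·g(t - c)} = e^(-cs)·G(s) with c = 6 and G(s) = L{g(t)}.
L{cos(9t)} = s/(s^2 + 81).

s*exp(-6*s)/(s^2 + 81)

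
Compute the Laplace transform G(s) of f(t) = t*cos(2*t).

G(s) = (s - 2)*(s + 2)/(s^2 + 4)^2

L{cos(2t)} = s/(s^2 + 4).
Then apply L{t·g(t)} = -d/ds[H(s)] with H(s) = s/(s^2 + 4):
differentiating 1 time and applying the sign gives (s - 2)*(s + 2)/(s^2 + 4)^2.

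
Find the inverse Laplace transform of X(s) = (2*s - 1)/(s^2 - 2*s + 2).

exp(t)*sin(t) + 2*exp(t)*cos(t)

Complete the square in the denominator: s^2 - 2*s + 2 = (s - 1)^2 + 1^2.
Split the numerator to match: 2*s - 1 = 2·(s - 1) + 1·1.
Invert each term: 2·(s - 1)/((s - 1)^2 + 1) ↔ 2e^(t)cos(t); 1·1/((s - 1)^2 + 1) ↔ e^(t)sin(t).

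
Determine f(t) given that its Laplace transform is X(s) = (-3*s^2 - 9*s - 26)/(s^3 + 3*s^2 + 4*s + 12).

Factor the denominator: s^3 + 3*s^2 + 4*s + 12 = (s + 3)*(s^2 + 4).
Partial fraction decomposition gives [-2/(s + 3)] + [-s/(s^2 + 4)] + [-6/(s^2 + 4)].
Invert each term: -2/(s + 3) ↔ -2e^(-3t); -1·s/(s^2 + 4) ↔ -cos(2t); -3·2/(s^2 + 4) ↔ -3sin(2t).

f(t) = -3*sin(2*t) - cos(2*t) - 2*exp(-3*t)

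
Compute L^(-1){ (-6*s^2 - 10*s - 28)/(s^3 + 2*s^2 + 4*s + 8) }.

-3*sin(2*t) - 2*cos(2*t) - 4*exp(-2*t)

Factor the denominator: s^3 + 2*s^2 + 4*s + 8 = (s + 2)*(s^2 + 4).
Partial fraction decomposition gives [-4/(s + 2)] + [-2*s/(s^2 + 4)] + [-6/(s^2 + 4)].
Invert each term: -4/(s + 2) ↔ -4e^(-2t); -2·s/(s^2 + 4) ↔ -2cos(2t); -3·2/(s^2 + 4) ↔ -3sin(2t).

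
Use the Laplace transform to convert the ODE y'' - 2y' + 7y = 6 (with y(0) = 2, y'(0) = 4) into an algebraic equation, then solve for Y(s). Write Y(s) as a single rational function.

Y(s) = (2*s^2 + 6)/(s^3 - 2*s^2 + 7*s)

Take the Laplace transform of both sides.
Using L{y''} = s^2 Y - s·y(0) - y'(0) and L{y'} = sY - y(0), with y(0) = 2, y'(0) = 4, the left side becomes (s^2 - 2*s + 7)Y - (2*s).
The right side is L{6} = 6/s.
So (s^2 - 2*s + 7)Y = 6/s + (2*s).
Solve for Y(s) and write it as one ratio of polynomials.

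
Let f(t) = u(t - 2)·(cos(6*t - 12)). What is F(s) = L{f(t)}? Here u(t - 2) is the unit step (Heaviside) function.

By the second shifting theorem, L{u(t - c)·g(t - c)} = e^(-cs)·G(s) with c = 2 and G(s) = L{g(t)}.
L{cos(6t)} = s/(s^2 + 36).

F(s) = s*exp(-2*s)/(s^2 + 36)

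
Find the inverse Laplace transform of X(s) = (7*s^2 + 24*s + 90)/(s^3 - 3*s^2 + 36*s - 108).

5*exp(3*t) + 5*sin(6*t) + 2*cos(6*t)

Factor the denominator: s^3 - 3*s^2 + 36*s - 108 = (s - 3)*(s^2 + 36).
Partial fraction decomposition gives [5/(s - 3)] + [2*s/(s^2 + 36)] + [30/(s^2 + 36)].
Invert each term: 5/(s - 3) ↔ 5e^(3t); 2·s/(s^2 + 36) ↔ 2cos(6t); 5·6/(s^2 + 36) ↔ 5sin(6t).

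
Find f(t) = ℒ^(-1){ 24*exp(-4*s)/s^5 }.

The factor e^(-4s) signals a time shift by c = 4 (second shifting theorem).
L{t^4} = 4!/s^5 = 24/s^5, so L^-1{24/s^5} = t^4.
Hence the inverse is u(t - 4) times that function evaluated at t - 4.

f(t) = Heaviside(t - 4)*((t - 4)^4)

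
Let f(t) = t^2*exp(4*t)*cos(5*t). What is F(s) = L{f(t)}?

L{cos(5t)} = s/(s^2 + 25).
Multiplying by e^(4t) shifts s → s - 4, so L{exp(4*t)*cos(5*t)} = (s - 4)/((s - 4)^2 + 25).
Then apply L{t^2·g(t)} = (-1)^2 d^2/ds^2[G(s)] with G(s) = (s - 4)/((s - 4)^2 + 25):
differentiating 2 times and applying the sign gives 2*(s - 4)*(s^2 - 8*s - 59)/(s^2 - 8*s + 41)^3.

F(s) = 2*(s - 4)*(s^2 - 8*s - 59)/(s^2 - 8*s + 41)^3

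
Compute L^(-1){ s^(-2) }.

Since L{t} = 1!/s^2 = 1/s^2, the inverse is t.

t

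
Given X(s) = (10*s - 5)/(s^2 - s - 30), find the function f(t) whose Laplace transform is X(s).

Factor the denominator: s^2 - s - 30 = (s - 6)*(s + 5).
Partial fraction decomposition gives [5/(s - 6)] + [5/(s + 5)].
Invert each term: 5/(s - 6) ↔ 5e^(6t); 5/(s + 5) ↔ 5e^(-5t).

f(t) = 5*exp(6*t) + 5*exp(-5*t)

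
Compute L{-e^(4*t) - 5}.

-1/(s - 4) - 5/s

The transform is linear, so treat each term independently.
(-1)·[L{e^(4t)} = 1/(s - 4)]; L{-5} = -5/s.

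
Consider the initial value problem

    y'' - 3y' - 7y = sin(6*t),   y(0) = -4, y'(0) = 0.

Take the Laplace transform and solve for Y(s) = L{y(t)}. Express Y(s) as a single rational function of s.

Y(s) = (-4*s^3 + 12*s^2 - 144*s + 438)/(s^4 - 3*s^3 + 29*s^2 - 108*s - 252)

Apply the Laplace transform to the equation.
With L{y''} = s^2 Y - s·y(0) - y'(0) and L{y'} = sY - y(0), with y(0) = -4, y'(0) = 0: the LHS transforms to (s^2 - 3*s - 7)Y - (-4*s + 12).
The right side is L{sin(6*t)} = 6/(s^2 + 36).
So (s^2 - 3*s - 7)Y = 6/(s^2 + 36) + (-4*s + 12).
Solve for Y(s) and write it as one ratio of polynomials.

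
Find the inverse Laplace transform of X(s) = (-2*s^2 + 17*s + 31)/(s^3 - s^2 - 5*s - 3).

Factor the denominator: s^3 - s^2 - 5*s - 3 = (s - 3)*(s + 1)^2.
Partial fraction decomposition gives [-6/(s + 1)] + [-3/(s + 1)^2] + [4/(s - 3)].
Invert each term: -6/(s + 1) ↔ -6e^(-t); -3/(s + 1)^2 ↔ -3t·e^(-t); 4/(s - 3) ↔ 4e^(3t).

-3*t*exp(-t) + 4*exp(3*t) - 6*exp(-t)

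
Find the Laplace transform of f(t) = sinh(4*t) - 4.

4/(s^2 - 16) - 4/s

The transform is linear, so treat each term independently.
L{-4} = -4/s; L{sinh(4t)} = 4/(s^2 - 16).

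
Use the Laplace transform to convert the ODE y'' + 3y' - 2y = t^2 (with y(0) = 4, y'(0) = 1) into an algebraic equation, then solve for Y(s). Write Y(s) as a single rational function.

Y(s) = (4*s^4 + 13*s^3 + 2)/(s^5 + 3*s^4 - 2*s^3)

Take the Laplace transform of both sides.
Using L{y''} = s^2 Y - s·y(0) - y'(0) and L{y'} = sY - y(0), with y(0) = 4, y'(0) = 1, the left side becomes (s^2 + 3*s - 2)Y - (4*s + 13).
The right side is L{t^2} = 2/s^3.
So (s^2 + 3*s - 2)Y = 2/s^3 + (4*s + 13).
Isolate Y and clear denominators.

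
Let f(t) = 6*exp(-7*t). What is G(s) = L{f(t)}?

G(s) = 6/(s + 7)

L{6} = 6/s.
By the first shifting theorem, multiplying by e^(-7t) replaces s with s + 7.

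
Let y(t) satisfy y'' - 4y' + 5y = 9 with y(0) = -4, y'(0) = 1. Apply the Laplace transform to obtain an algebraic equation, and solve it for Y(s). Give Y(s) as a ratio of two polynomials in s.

Y(s) = (-4*s^2 + 17*s + 9)/(s^3 - 4*s^2 + 5*s)

Apply the Laplace transform to the equation.
The derivative rules (L{y''} = s^2 Y - s·y(0) - y'(0) and L{y'} = sY - y(0), with y(0) = -4, y'(0) = 1) turn the left side into (s^2 - 4*s + 5)Y - (-4*s + 17).
The right side is L{9} = 9/s.
So (s^2 - 4*s + 5)Y = 9/s + (-4*s + 17).
Solve for Y(s) and write it as one ratio of polynomials.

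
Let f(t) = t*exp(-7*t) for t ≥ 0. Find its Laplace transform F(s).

F(s) = (s + 7)^(-2)

L{e^(-7t)} = 1/(s + 7).
Then apply L{t·g(t)} = -d/ds[G(s)] with G(s) = 1/(s + 7):
differentiating 1 time and applying the sign gives (s + 7)^(-2).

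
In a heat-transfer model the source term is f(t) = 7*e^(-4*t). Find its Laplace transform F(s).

F(s) = 7/(s + 4)

L{7} = 7/s.
By the first shifting theorem, multiplying by e^(-4t) replaces s with s + 4.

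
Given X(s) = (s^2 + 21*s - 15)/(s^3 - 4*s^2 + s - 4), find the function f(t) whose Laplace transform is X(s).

f(t) = 5*exp(4*t) + 5*sin(t) - 4*cos(t)

Factor the denominator: s^3 - 4*s^2 + s - 4 = (s - 4)*(s^2 + 1).
Partial fraction decomposition gives [5/(s - 4)] + [-4*s/(s^2 + 1)] + [5/(s^2 + 1)].
Invert each term: 5/(s - 4) ↔ 5e^(4t); -4·s/(s^2 + 1) ↔ -4cos(t); 5·1/(s^2 + 1) ↔ 5sin(t).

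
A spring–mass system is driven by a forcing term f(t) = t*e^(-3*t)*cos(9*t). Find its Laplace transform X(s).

L{cos(9t)} = s/(s^2 + 81).
Multiplying by e^(-3t) shifts s → s + 3, so L{e^(-3*t)*cos(9*t)} = (s + 3)/((s + 3)^2 + 81).
Then apply L{t·g(t)} = -d/ds[G(s)] with G(s) = (s + 3)/((s + 3)^2 + 81):
differentiating 1 time and applying the sign gives (s - 6)*(s + 12)/(s^2 + 6*s + 90)^2.

X(s) = (s - 6)*(s + 12)/(s^2 + 6*s + 90)^2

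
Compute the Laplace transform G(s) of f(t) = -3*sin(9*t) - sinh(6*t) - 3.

G(s) = -27/(s^2 + 81) - 6/(s^2 - 36) - 3/s

By linearity of the Laplace transform, transform each term separately.
L{-3} = -3/s; (-1)·[L{sinh(6t)} = 6/(s^2 - 36)]; (-3)·[L{sin(9t)} = 9/(s^2 + 81)].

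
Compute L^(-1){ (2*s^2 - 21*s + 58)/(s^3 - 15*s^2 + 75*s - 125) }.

Factor the denominator: s^3 - 15*s^2 + 75*s - 125 = (s - 5)^3.
Partial fraction decomposition gives [2/(s - 5)] + [-1/(s - 5)^2] + [3/(s - 5)^3].
Invert each term: 2/(s - 5) ↔ 2e^(5t); -1/(s - 5)^2 ↔ -t·e^(5t); 3/(s - 5)^3 ↔ (3/2)t^2·e^(5t).

3*t^2*exp(5*t)/2 - t*exp(5*t) + 2*exp(5*t)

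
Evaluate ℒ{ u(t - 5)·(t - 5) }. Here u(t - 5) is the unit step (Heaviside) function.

exp(-5*s)/s^2

By the second shifting theorem, L{u(t - c)·g(t - c)} = e^(-cs)·G(s) with c = 5 and G(s) = L{g(t)}.
L{t} = 1!/s^2 = 1/s^2.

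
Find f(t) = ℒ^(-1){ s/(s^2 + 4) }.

Since L{cos(2t)} = s/(s^2 + 4), the inverse is cos(2*t).

f(t) = cos(2*t)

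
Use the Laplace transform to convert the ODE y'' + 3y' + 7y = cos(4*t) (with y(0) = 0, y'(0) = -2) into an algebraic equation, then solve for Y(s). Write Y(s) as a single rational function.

Y(s) = (-2*s^2 + s - 32)/(s^4 + 3*s^3 + 23*s^2 + 48*s + 112)

Transform both sides with L{·}.
The derivative rules (L{y''} = s^2 Y - s·y(0) - y'(0) and L{y'} = sY - y(0), with y(0) = 0, y'(0) = -2) turn the left side into (s^2 + 3*s + 7)Y - (-2).
The right side is L{cos(4*t)} = s/(s^2 + 16).
So (s^2 + 3*s + 7)Y = s/(s^2 + 16) + (-2).
Solve for Y(s) and write it as one ratio of polynomials.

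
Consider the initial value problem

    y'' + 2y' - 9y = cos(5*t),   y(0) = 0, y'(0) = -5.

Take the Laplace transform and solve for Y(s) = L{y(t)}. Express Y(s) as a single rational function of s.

Transform both sides with L{·}.
The derivative rules (L{y''} = s^2 Y - s·y(0) - y'(0) and L{y'} = sY - y(0), with y(0) = 0, y'(0) = -5) turn the left side into (s^2 + 2*s - 9)Y - (-5).
The right side is L{cos(5*t)} = s/(s^2 + 25).
So (s^2 + 2*s - 9)Y = s/(s^2 + 25) + (-5).
Solve for Y(s) and write it as one ratio of polynomials.

Y(s) = (-5*s^2 + s - 125)/(s^4 + 2*s^3 + 16*s^2 + 50*s - 225)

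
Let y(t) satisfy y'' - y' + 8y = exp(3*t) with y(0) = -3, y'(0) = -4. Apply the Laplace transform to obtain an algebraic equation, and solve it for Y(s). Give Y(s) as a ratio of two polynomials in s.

Y(s) = (-3*s^2 + 8*s + 4)/(s^3 - 4*s^2 + 11*s - 24)

Apply the Laplace transform to the equation.
Using L{y''} = s^2 Y - s·y(0) - y'(0) and L{y'} = sY - y(0), with y(0) = -3, y'(0) = -4, the left side becomes (s^2 - s + 8)Y - (-3*s - 1).
The right side is L{exp(3*t)} = 1/(s - 3).
So (s^2 - s + 8)Y = 1/(s - 3) + (-3*s - 1).
Isolate Y and clear denominators.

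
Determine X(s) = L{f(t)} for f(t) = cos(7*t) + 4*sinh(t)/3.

Apply the Laplace transform termwise.
L{cos(7t)} = s/(s^2 + 49); (4/3)·[L{sinh(t)} = 1/(s^2 - 1)].

X(s) = s/(s^2 + 49) + 4/(3*(s^2 - 1))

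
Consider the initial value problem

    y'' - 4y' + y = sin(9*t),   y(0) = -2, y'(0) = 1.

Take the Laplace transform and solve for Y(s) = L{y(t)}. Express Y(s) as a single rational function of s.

Y(s) = (-2*s^3 + 9*s^2 - 162*s + 738)/(s^4 - 4*s^3 + 82*s^2 - 324*s + 81)

Apply the Laplace transform to the equation.
With L{y''} = s^2 Y - s·y(0) - y'(0) and L{y'} = sY - y(0), with y(0) = -2, y'(0) = 1: the LHS transforms to (s^2 - 4*s + 1)Y - (-2*s + 9).
The right side is L{sin(9*t)} = 9/(s^2 + 81).
So (s^2 - 4*s + 1)Y = 9/(s^2 + 81) + (-2*s + 9).
Divide through and combine into a single rational function.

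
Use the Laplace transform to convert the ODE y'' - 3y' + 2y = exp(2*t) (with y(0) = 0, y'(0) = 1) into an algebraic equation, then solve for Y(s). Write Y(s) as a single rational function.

Transform both sides with L{·}.
With L{y''} = s^2 Y - s·y(0) - y'(0) and L{y'} = sY - y(0), with y(0) = 0, y'(0) = 1: the LHS transforms to (s^2 - 3*s + 2)Y - (1).
The right side is L{exp(2*t)} = 1/(s - 2).
So (s^2 - 3*s + 2)Y = 1/(s - 2) + (1).
Divide through and combine into a single rational function.

Y(s) = 1/(s^2 - 4*s + 4)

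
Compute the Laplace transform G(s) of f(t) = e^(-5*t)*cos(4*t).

L{cos(4t)} = s/(s^2 + 16).
By the first shifting theorem, multiplying by e^(-5t) replaces s with s + 5.

G(s) = (s + 5)/((s + 5)^2 + 16)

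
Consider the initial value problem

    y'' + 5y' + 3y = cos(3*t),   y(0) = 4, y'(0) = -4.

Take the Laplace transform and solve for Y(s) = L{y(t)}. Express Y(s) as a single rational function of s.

Y(s) = (4*s^3 + 16*s^2 + 37*s + 144)/(s^4 + 5*s^3 + 12*s^2 + 45*s + 27)

Transform both sides with L{·}.
The derivative rules (L{y''} = s^2 Y - s·y(0) - y'(0) and L{y'} = sY - y(0), with y(0) = 4, y'(0) = -4) turn the left side into (s^2 + 5*s + 3)Y - (4*s + 16).
The right side is L{cos(3*t)} = s/(s^2 + 9).
So (s^2 + 5*s + 3)Y = s/(s^2 + 9) + (4*s + 16).
Divide through and combine into a single rational function.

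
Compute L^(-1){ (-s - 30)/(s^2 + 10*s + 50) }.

-5*exp(-5*t)*sin(5*t) - exp(-5*t)*cos(5*t)

Complete the square in the denominator: s^2 + 10*s + 50 = (s + 5)^2 + 5^2.
Split the numerator to match: -s - 30 = -1·(s + 5) - 5·5.
Invert each term: -1·(s + 5)/((s + 5)^2 + 25) ↔ -e^(-5t)cos(5t); -5·5/((s + 5)^2 + 25) ↔ -5e^(-5t)sin(5t).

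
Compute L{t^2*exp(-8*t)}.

L{e^(-8t)} = 1/(s + 8).
Then apply L{t^2·g(t)} = (-1)^2 d^2/ds^2[G(s)] with G(s) = 1/(s + 8):
differentiating 2 times and applying the sign gives 2/(s + 8)^3.

2/(s + 8)^3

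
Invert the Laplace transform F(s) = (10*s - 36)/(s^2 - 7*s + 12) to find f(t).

f(t) = 4*exp(4*t) + 6*exp(3*t)

Factor the denominator: s^2 - 7*s + 12 = (s - 4)*(s - 3).
Partial fraction decomposition gives [6/(s - 3)] + [4/(s - 4)].
Invert each term: 6/(s - 3) ↔ 6e^(3t); 4/(s - 4) ↔ 4e^(4t).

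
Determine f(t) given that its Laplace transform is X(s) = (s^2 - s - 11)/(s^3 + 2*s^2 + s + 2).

Factor the denominator: s^3 + 2*s^2 + s + 2 = (s + 2)*(s^2 + 1).
Partial fraction decomposition gives [-1/(s + 2)] + [2*s/(s^2 + 1)] + [-5/(s^2 + 1)].
Invert each term: -1/(s + 2) ↔ -e^(-2t); 2·s/(s^2 + 1) ↔ 2cos(t); -5·1/(s^2 + 1) ↔ -5sin(t).

f(t) = -5*sin(t) + 2*cos(t) - exp(-2*t)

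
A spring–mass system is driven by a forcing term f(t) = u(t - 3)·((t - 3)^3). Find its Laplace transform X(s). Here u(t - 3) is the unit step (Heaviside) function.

By the second shifting theorem, L{u(t - c)·g(t - c)} = e^(-cs)·G(s) with c = 3 and G(s) = L{g(t)}.
L{t^3} = 3!/s^4 = 6/s^4.

X(s) = 6*exp(-3*s)/s^4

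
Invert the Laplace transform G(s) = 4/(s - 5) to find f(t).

Since L{e^(5t)} = 1/(s - 5), the inverse is exp(5*t), scaled by 4.

f(t) = 4*exp(5*t)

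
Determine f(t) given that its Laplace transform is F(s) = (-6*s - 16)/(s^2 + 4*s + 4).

f(t) = -4*t*exp(-2*t) - 6*exp(-2*t)

Factor the denominator: s^2 + 4*s + 4 = (s + 2)^2.
Partial fraction decomposition gives [-6/(s + 2)] + [-4/(s + 2)^2].
Invert each term: -6/(s + 2) ↔ -6e^(-2t); -4/(s + 2)^2 ↔ -4t·e^(-2t).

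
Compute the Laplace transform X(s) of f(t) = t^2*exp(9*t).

L{e^(9t)} = 1/(s - 9).
Then apply L{t^2·g(t)} = (-1)^2 d^2/ds^2[G(s)] with G(s) = 1/(s - 9):
differentiating 2 times and applying the sign gives 2/(s - 9)^3.

X(s) = 2/(s - 9)^3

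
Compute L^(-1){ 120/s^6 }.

t^5

Since L{t^5} = 5!/s^6 = 120/s^6, the inverse is t^5.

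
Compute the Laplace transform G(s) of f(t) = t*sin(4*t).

G(s) = 8*s/(s^2 + 16)^2

L{sin(4t)} = 4/(s^2 + 16).
Then apply L{t·g(t)} = -d/ds[H(s)] with H(s) = 4/(s^2 + 16):
differentiating 1 time and applying the sign gives 8*s/(s^2 + 16)^2.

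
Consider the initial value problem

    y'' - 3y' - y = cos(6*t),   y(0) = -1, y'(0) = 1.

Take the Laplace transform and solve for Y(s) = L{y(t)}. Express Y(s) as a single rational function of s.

Apply the Laplace transform to the equation.
With L{y''} = s^2 Y - s·y(0) - y'(0) and L{y'} = sY - y(0), with y(0) = -1, y'(0) = 1: the LHS transforms to (s^2 - 3*s - 1)Y - (-s + 4).
The right side is L{cos(6*t)} = s/(s^2 + 36).
So (s^2 - 3*s - 1)Y = s/(s^2 + 36) + (-s + 4).
Isolate Y and clear denominators.

Y(s) = (-s^3 + 4*s^2 - 35*s + 144)/(s^4 - 3*s^3 + 35*s^2 - 108*s - 36)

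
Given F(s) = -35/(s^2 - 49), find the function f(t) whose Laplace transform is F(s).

f(t) = -5*sinh(7*t)

Since L{sinh(7t)} = 7/(s^2 - 49), the inverse is sinh(7*t), scaled by -5.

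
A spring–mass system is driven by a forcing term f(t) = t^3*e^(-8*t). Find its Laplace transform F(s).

L{t^3} = 3!/s^4 = 6/s^4.
By the first shifting theorem, multiplying by e^(-8t) replaces s with s + 8.

F(s) = 6/(s + 8)^4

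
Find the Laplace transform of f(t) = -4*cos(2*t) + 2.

-4*s/(s^2 + 4) + 2/s

The transform is linear, so treat each term independently.
(-4)·[L{cos(2t)} = s/(s^2 + 4)]; L{2} = 2/s.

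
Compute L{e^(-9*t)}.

1/(s + 9)

L{e^(-9t)} = 1/(s + 9).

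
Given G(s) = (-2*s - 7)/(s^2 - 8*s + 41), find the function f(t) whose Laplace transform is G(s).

f(t) = -3*exp(4*t)*sin(5*t) - 2*exp(4*t)*cos(5*t)

Complete the square in the denominator: s^2 - 8*s + 41 = (s - 4)^2 + 5^2.
Split the numerator to match: -2*s - 7 = -2·(s - 4) - 3·5.
Invert each term: -2·(s - 4)/((s - 4)^2 + 25) ↔ -2e^(4t)cos(5t); -3·5/((s - 4)^2 + 25) ↔ -3e^(4t)sin(5t).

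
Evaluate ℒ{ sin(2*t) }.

L{sin(2t)} = 2/(s^2 + 4).

2/(s^2 + 4)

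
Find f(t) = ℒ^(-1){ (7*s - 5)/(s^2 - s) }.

Factor the denominator: s^2 - s = s*(s - 1).
Partial fraction decomposition gives [5/s] + [2/(s - 1)].
Invert each term: 5/(s - 0) ↔ 5e^(0t); 2/(s - 1) ↔ 2e^(t).

f(t) = 2*exp(t) + 5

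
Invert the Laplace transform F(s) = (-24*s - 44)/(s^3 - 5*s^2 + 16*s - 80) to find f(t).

Factor the denominator: s^3 - 5*s^2 + 16*s - 80 = (s - 5)*(s^2 + 16).
Partial fraction decomposition gives [-4/(s - 5)] + [4*s/(s^2 + 16)] + [-4/(s^2 + 16)].
Invert each term: -4/(s - 5) ↔ -4e^(5t); 4·s/(s^2 + 16) ↔ 4cos(4t); -1·4/(s^2 + 16) ↔ -sin(4t).

f(t) = -4*exp(5*t) - sin(4*t) + 4*cos(4*t)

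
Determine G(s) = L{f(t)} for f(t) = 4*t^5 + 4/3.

By linearity of the Laplace transform, transform each term separately.
L{4/3} = (4/3)/s; (4)·[L{t^5} = 5!/s^6 = 120/s^6].

G(s) = 4/(3*s) + 480/s^6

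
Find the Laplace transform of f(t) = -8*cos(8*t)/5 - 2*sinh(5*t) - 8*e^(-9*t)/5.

The transform is linear, so treat each term independently.
(-8/5)·[L{e^(-9t)} = 1/(s + 9)]; (-2)·[L{sinh(5t)} = 5/(s^2 - 25)]; (-8/5)·[L{cos(8t)} = s/(s^2 + 64)].

-8*s/(5*(s^2 + 64)) - 10/(s^2 - 25) - 8/(5*(s + 9))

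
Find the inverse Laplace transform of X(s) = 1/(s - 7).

Since L{e^(7t)} = 1/(s - 7), the inverse is exp(7*t).

exp(7*t)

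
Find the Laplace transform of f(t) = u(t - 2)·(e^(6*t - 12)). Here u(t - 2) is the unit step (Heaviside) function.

By the second shifting theorem, L{u(t - c)·g(t - c)} = e^(-cs)·G(s) with c = 2 and G(s) = L{g(t)}.
L{e^(6t)} = 1/(s - 6).

exp(-2*s)/(s - 6)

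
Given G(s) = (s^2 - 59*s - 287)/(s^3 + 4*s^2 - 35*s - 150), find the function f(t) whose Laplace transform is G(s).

Factor the denominator: s^3 + 4*s^2 - 35*s - 150 = (s - 6)*(s + 5)^2.
Partial fraction decomposition gives [6/(s + 5)] + [-3/(s + 5)^2] + [-5/(s - 6)].
Invert each term: 6/(s + 5) ↔ 6e^(-5t); -3/(s + 5)^2 ↔ -3t·e^(-5t); -5/(s - 6) ↔ -5e^(6t).

f(t) = -3*t*exp(-5*t) - 5*exp(6*t) + 6*exp(-5*t)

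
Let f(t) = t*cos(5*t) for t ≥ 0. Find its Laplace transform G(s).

G(s) = (s - 5)*(s + 5)/(s^2 + 25)^2

L{cos(5t)} = s/(s^2 + 25).
Then apply L{t·g(t)} = -d/ds[H(s)] with H(s) = s/(s^2 + 25):
differentiating 1 time and applying the sign gives (s - 5)*(s + 5)/(s^2 + 25)^2.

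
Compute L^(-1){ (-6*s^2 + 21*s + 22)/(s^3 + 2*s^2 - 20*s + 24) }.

Factor the denominator: s^3 + 2*s^2 - 20*s + 24 = (s - 2)^2*(s + 6).
Partial fraction decomposition gives [-1/(s - 2)] + [5/(s - 2)^2] + [-5/(s + 6)].
Invert each term: -1/(s - 2) ↔ -e^(2t); 5/(s - 2)^2 ↔ 5t·e^(2t); -5/(s + 6) ↔ -5e^(-6t).

5*t*exp(2*t) - exp(2*t) - 5*exp(-6*t)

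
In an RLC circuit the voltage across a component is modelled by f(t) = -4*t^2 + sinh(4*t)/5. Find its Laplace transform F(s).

The transform is linear, so treat each term independently.
(-4)·[L{t^2} = 2!/s^3 = 2/s^3]; (1/5)·[L{sinh(4t)} = 4/(s^2 - 16)].

F(s) = 4/(5*(s^2 - 16)) - 8/s^3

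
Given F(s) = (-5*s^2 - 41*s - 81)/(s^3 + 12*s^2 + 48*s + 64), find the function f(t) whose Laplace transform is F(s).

f(t) = 3*t^2*exp(-4*t)/2 - t*exp(-4*t) - 5*exp(-4*t)

Factor the denominator: s^3 + 12*s^2 + 48*s + 64 = (s + 4)^3.
Partial fraction decomposition gives [-5/(s + 4)] + [-1/(s + 4)^2] + [3/(s + 4)^3].
Invert each term: -5/(s + 4) ↔ -5e^(-4t); -1/(s + 4)^2 ↔ -t·e^(-4t); 3/(s + 4)^3 ↔ (3/2)t^2·e^(-4t).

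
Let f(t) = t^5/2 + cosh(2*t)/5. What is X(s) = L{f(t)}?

The transform is linear, so treat each term independently.
(1/2)·[L{t^5} = 5!/s^6 = 120/s^6]; (1/5)·[L{cosh(2t)} = s/(s^2 - 4)].

X(s) = s/(5*(s^2 - 4)) + 60/s^6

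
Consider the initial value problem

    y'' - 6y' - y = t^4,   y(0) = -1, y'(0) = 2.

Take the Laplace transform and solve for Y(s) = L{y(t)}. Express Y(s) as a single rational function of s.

Y(s) = (-s^6 + 8*s^5 + 24)/(s^7 - 6*s^6 - s^5)

Laplace-transform each side.
Using L{y''} = s^2 Y - s·y(0) - y'(0) and L{y'} = sY - y(0), with y(0) = -1, y'(0) = 2, the left side becomes (s^2 - 6*s - 1)Y - (-s + 8).
The right side is L{t^4} = 24/s^5.
So (s^2 - 6*s - 1)Y = 24/s^5 + (-s + 8).
Solve for Y(s) and write it as one ratio of polynomials.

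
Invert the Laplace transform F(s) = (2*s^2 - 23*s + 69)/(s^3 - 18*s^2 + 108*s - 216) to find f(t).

f(t) = 3*t^2*exp(6*t)/2 + t*exp(6*t) + 2*exp(6*t)

Factor the denominator: s^3 - 18*s^2 + 108*s - 216 = (s - 6)^3.
Partial fraction decomposition gives [2/(s - 6)] + [(s - 6)^(-2)] + [3/(s - 6)^3].
Invert each term: 2/(s - 6) ↔ 2e^(6t); 1/(s - 6)^2 ↔ t·e^(6t); 3/(s - 6)^3 ↔ (3/2)t^2·e^(6t).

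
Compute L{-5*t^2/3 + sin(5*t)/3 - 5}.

Apply the Laplace transform termwise.
(1/3)·[L{sin(5t)} = 5/(s^2 + 25)]; (-5/3)·[L{t^2} = 2!/s^3 = 2/s^3]; L{-5} = -5/s.

5/(3*(s^2 + 25)) - 5/s - 10/(3*s^3)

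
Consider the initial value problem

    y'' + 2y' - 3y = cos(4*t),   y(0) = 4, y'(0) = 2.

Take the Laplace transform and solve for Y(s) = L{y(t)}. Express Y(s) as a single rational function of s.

Take the Laplace transform of both sides.
With L{y''} = s^2 Y - s·y(0) - y'(0) and L{y'} = sY - y(0), with y(0) = 4, y'(0) = 2: the LHS transforms to (s^2 + 2*s - 3)Y - (4*s + 10).
The right side is L{cos(4*t)} = s/(s^2 + 16).
So (s^2 + 2*s - 3)Y = s/(s^2 + 16) + (4*s + 10).
Isolate Y and clear denominators.

Y(s) = (4*s^3 + 10*s^2 + 65*s + 160)/(s^4 + 2*s^3 + 13*s^2 + 32*s - 48)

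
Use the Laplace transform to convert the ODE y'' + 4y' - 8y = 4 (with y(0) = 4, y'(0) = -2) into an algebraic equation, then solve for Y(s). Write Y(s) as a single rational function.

Laplace-transform each side.
With L{y''} = s^2 Y - s·y(0) - y'(0) and L{y'} = sY - y(0), with y(0) = 4, y'(0) = -2: the LHS transforms to (s^2 + 4*s - 8)Y - (4*s + 14).
The right side is L{4} = 4/s.
So (s^2 + 4*s - 8)Y = 4/s + (4*s + 14).
Isolate Y and clear denominators.

Y(s) = (4*s^2 + 14*s + 4)/(s^3 + 4*s^2 - 8*s)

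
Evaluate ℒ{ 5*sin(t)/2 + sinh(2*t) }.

The transform is linear, so treat each term independently.
L{sinh(2t)} = 2/(s^2 - 4); (5/2)·[L{sin(t)} = 1/(s^2 + 1)].

5/(2*(s^2 + 1)) + 2/(s^2 - 4)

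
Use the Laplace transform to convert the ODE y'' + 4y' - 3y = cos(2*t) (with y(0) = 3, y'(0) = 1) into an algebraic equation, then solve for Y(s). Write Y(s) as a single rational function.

Laplace-transform each side.
The derivative rules (L{y''} = s^2 Y - s·y(0) - y'(0) and L{y'} = sY - y(0), with y(0) = 3, y'(0) = 1) turn the left side into (s^2 + 4*s - 3)Y - (3*s + 13).
The right side is L{cos(2*t)} = s/(s^2 + 4).
So (s^2 + 4*s - 3)Y = s/(s^2 + 4) + (3*s + 13).
Solve for Y(s) and write it as one ratio of polynomials.

Y(s) = (3*s^3 + 13*s^2 + 13*s + 52)/(s^4 + 4*s^3 + s^2 + 16*s - 12)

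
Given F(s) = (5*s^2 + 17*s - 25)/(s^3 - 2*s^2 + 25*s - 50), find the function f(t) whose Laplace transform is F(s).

Factor the denominator: s^3 - 2*s^2 + 25*s - 50 = (s - 2)*(s^2 + 25).
Partial fraction decomposition gives [1/(s - 2)] + [4*s/(s^2 + 25)] + [25/(s^2 + 25)].
Invert each term: 1/(s - 2) ↔ e^(2t); 4·s/(s^2 + 25) ↔ 4cos(5t); 5·5/(s^2 + 25) ↔ 5sin(5t).

f(t) = exp(2*t) + 5*sin(5*t) + 4*cos(5*t)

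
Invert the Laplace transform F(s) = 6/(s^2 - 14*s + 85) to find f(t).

Rewrite the denominator: s^2 - 14*s + 85 = (s - 7)^2 + 36.
The form in (s - 7) signals a first-shifting-theorem factor e^(7t).
Since L{sin(6t)} = 6/(s^2 + 36), the inverse is e^(7*t)*sin(6*t).

f(t) = exp(7*t)*sin(6*t)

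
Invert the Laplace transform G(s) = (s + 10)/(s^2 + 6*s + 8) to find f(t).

f(t) = 4*exp(-2*t) - 3*exp(-4*t)

Factor the denominator: s^2 + 6*s + 8 = (s + 2)*(s + 4).
Partial fraction decomposition gives [4/(s + 2)] + [-3/(s + 4)].
Invert each term: 4/(s + 2) ↔ 4e^(-2t); -3/(s + 4) ↔ -3e^(-4t).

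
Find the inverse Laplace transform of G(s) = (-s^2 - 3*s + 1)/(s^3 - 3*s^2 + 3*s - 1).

Factor the denominator: s^3 - 3*s^2 + 3*s - 1 = (s - 1)^3.
Partial fraction decomposition gives [-1/(s - 1)] + [-5/(s - 1)^2] + [-3/(s - 1)^3].
Invert each term: -1/(s - 1) ↔ -e^(t); -5/(s - 1)^2 ↔ -5t·e^(t); -3/(s - 1)^3 ↔ (-3/2)t^2·e^(t).

-3*t^2*exp(t)/2 - 5*t*exp(t) - exp(t)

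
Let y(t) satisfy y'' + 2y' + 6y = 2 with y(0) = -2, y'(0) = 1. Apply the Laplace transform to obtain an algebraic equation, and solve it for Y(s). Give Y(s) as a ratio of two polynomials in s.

Apply the Laplace transform to the equation.
The derivative rules (L{y''} = s^2 Y - s·y(0) - y'(0) and L{y'} = sY - y(0), with y(0) = -2, y'(0) = 1) turn the left side into (s^2 + 2*s + 6)Y - (-2*s - 3).
The right side is L{2} = 2/s.
So (s^2 + 2*s + 6)Y = 2/s + (-2*s - 3).
Isolate Y and clear denominators.

Y(s) = (-2*s^2 - 3*s + 2)/(s^3 + 2*s^2 + 6*s)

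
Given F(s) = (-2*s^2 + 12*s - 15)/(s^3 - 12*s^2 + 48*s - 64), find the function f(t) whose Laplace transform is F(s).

f(t) = t^2*exp(4*t)/2 - 4*t*exp(4*t) - 2*exp(4*t)

Factor the denominator: s^3 - 12*s^2 + 48*s - 64 = (s - 4)^3.
Partial fraction decomposition gives [-2/(s - 4)] + [-4/(s - 4)^2] + [(s - 4)^(-3)].
Invert each term: -2/(s - 4) ↔ -2e^(4t); -4/(s - 4)^2 ↔ -4t·e^(4t); 1/(s - 4)^3 ↔ (1/2)t^2·e^(4t).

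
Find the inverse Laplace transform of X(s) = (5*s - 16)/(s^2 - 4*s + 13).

Complete the square in the denominator: s^2 - 4*s + 13 = (s - 2)^2 + 3^2.
Split the numerator to match: 5*s - 16 = 5·(s - 2) - 2·3.
Invert each term: 5·(s - 2)/((s - 2)^2 + 9) ↔ 5e^(2t)cos(3t); -2·3/((s - 2)^2 + 9) ↔ -2e^(2t)sin(3t).

-2*exp(2*t)*sin(3*t) + 5*exp(2*t)*cos(3*t)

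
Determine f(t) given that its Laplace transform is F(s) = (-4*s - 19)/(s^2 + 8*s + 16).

f(t) = -3*t*exp(-4*t) - 4*exp(-4*t)

Factor the denominator: s^2 + 8*s + 16 = (s + 4)^2.
Partial fraction decomposition gives [-4/(s + 4)] + [-3/(s + 4)^2].
Invert each term: -4/(s + 4) ↔ -4e^(-4t); -3/(s + 4)^2 ↔ -3t·e^(-4t).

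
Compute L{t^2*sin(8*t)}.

16*(3*s^2 - 64)/(s^2 + 64)^3

L{sin(8t)} = 8/(s^2 + 64).
Then apply L{t^2·g(t)} = (-1)^2 d^2/ds^2[G(s)] with G(s) = 8/(s^2 + 64):
differentiating 2 times and applying the sign gives 16*(3*s^2 - 64)/(s^2 + 64)^3.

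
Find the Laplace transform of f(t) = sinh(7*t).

L{sinh(7t)} = 7/(s^2 - 49).

7/(s^2 - 49)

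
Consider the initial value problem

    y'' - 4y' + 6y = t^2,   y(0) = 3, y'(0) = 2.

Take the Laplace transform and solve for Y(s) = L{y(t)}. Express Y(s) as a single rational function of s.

Transform both sides with L{·}.
Using L{y''} = s^2 Y - s·y(0) - y'(0) and L{y'} = sY - y(0), with y(0) = 3, y'(0) = 2, the left side becomes (s^2 - 4*s + 6)Y - (3*s - 10).
The right side is L{t^2} = 2/s^3.
So (s^2 - 4*s + 6)Y = 2/s^3 + (3*s - 10).
Divide through and combine into a single rational function.

Y(s) = (3*s^4 - 10*s^3 + 2)/(s^5 - 4*s^4 + 6*s^3)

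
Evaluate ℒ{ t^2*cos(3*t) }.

2*s*(s^2 - 27)/(s^2 + 9)^3

L{cos(3t)} = s/(s^2 + 9).
Then apply L{t^2·g(t)} = (-1)^2 d^2/ds^2[G(s)] with G(s) = s/(s^2 + 9):
differentiating 2 times and applying the sign gives 2*s*(s^2 - 27)/(s^2 + 9)^3.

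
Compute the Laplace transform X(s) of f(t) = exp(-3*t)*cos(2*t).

X(s) = (s + 3)/((s + 3)^2 + 4)

L{cos(2t)} = s/(s^2 + 4).
By the first shifting theorem, multiplying by e^(-3t) replaces s with s + 3.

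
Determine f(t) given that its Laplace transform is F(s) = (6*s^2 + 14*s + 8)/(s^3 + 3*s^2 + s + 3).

Factor the denominator: s^3 + 3*s^2 + s + 3 = (s + 3)*(s^2 + 1).
Partial fraction decomposition gives [2/(s + 3)] + [4*s/(s^2 + 1)] + [2/(s^2 + 1)].
Invert each term: 2/(s + 3) ↔ 2e^(-3t); 4·s/(s^2 + 1) ↔ 4cos(t); 2·1/(s^2 + 1) ↔ 2sin(t).

f(t) = 2*sin(t) + 4*cos(t) + 2*exp(-3*t)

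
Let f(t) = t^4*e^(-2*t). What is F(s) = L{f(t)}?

F(s) = 24/(s + 2)^5

L{t^4} = 4!/s^5 = 24/s^5.
By the first shifting theorem, multiplying by e^(-2t) replaces s with s + 2.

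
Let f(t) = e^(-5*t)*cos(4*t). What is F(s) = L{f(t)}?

F(s) = (s + 5)/((s + 5)^2 + 16)

L{cos(4t)} = s/(s^2 + 16).
By the first shifting theorem, multiplying by e^(-5t) replaces s with s + 5.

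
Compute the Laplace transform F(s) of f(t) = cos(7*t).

F(s) = s/(s^2 + 49)

L{cos(7t)} = s/(s^2 + 49).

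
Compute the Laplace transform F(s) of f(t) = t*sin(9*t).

L{sin(9t)} = 9/(s^2 + 81).
Then apply L{t·g(t)} = -d/ds[G(s)] with G(s) = 9/(s^2 + 81):
differentiating 1 time and applying the sign gives 18*s/(s^2 + 81)^2.

F(s) = 18*s/(s^2 + 81)^2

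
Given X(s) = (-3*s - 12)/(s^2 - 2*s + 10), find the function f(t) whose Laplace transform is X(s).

Complete the square in the denominator: s^2 - 2*s + 10 = (s - 1)^2 + 3^2.
Split the numerator to match: -3*s - 12 = -3·(s - 1) - 5·3.
Invert each term: -3·(s - 1)/((s - 1)^2 + 9) ↔ -3e^(t)cos(3t); -5·3/((s - 1)^2 + 9) ↔ -5e^(t)sin(3t).

f(t) = -5*exp(t)*sin(3*t) - 3*exp(t)*cos(3*t)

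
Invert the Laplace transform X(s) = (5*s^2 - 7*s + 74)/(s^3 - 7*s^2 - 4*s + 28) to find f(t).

f(t) = 6*exp(7*t) - 4*exp(2*t) + 3*exp(-2*t)

Factor the denominator: s^3 - 7*s^2 - 4*s + 28 = (s - 7)*(s - 2)*(s + 2).
Partial fraction decomposition gives [3/(s + 2)] + [6/(s - 7)] + [-4/(s - 2)].
Invert each term: 3/(s + 2) ↔ 3e^(-2t); 6/(s - 7) ↔ 6e^(7t); -4/(s - 2) ↔ -4e^(2t).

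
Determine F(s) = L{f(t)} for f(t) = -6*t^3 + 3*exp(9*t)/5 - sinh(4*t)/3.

F(s) = -4/(3*(s^2 - 16)) + 3/(5*(s - 9)) - 36/s^4

The transform is linear, so treat each term independently.
(-6)·[L{t^3} = 3!/s^4 = 6/s^4]; (-1/3)·[L{sinh(4t)} = 4/(s^2 - 16)]; (3/5)·[L{e^(9t)} = 1/(s - 9)].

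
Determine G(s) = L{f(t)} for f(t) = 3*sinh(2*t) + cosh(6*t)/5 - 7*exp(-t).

By linearity of the Laplace transform, transform each term separately.
(3)·[L{sinh(2t)} = 2/(s^2 - 4)]; (-7)·[L{e^(-t)} = 1/(s + 1)]; (1/5)·[L{cosh(6t)} = s/(s^2 - 36)].

G(s) = s/(5*(s^2 - 36)) + 6/(s^2 - 4) - 7/(s + 1)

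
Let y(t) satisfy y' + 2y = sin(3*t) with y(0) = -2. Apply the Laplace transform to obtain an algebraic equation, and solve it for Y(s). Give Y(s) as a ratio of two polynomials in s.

Y(s) = (-2*s^2 - 15)/(s^3 + 2*s^2 + 9*s + 18)

Transform both sides with L{·}.
Using L{y'} = sY - y(0) = sY - (-2), the left side becomes (s + 2)Y - (-2).
The right side is L{sin(3*t)} = 3/(s^2 + 9).
So (s + 2)Y = 3/(s^2 + 9) + (-2).
Divide through and combine into a single rational function.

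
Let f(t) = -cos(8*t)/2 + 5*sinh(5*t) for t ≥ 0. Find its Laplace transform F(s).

F(s) = -s/(2*(s^2 + 64)) + 25/(s^2 - 25)

Apply the Laplace transform termwise.
(-1/2)·[L{cos(8t)} = s/(s^2 + 64)]; (5)·[L{sinh(5t)} = 5/(s^2 - 25)].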